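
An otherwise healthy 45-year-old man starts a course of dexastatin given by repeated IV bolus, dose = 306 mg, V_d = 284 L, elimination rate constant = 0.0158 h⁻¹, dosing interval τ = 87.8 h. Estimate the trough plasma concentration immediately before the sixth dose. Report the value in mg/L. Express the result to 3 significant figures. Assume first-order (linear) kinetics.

0.358 mg/L

C₀ per dose = Dose / Vd = 306 / 284 = 1.077 mg/L
Fraction remaining after one interval: r = e^(−kτ) = e^(−0.01580 × 87.8) = 0.2498
Before dose 6, 5 doses have been given (aged 1τ, 2τ, 3τ, 4τ, 5τ).
C_trough = C₀ × (r + r² + … + r^5) = C₀ × r(1−r^5)/(1−r)
        = 1.077 × 0.2498 × (1 − 0.0009727) / (1 − 0.2498) = 0.3583 mg/L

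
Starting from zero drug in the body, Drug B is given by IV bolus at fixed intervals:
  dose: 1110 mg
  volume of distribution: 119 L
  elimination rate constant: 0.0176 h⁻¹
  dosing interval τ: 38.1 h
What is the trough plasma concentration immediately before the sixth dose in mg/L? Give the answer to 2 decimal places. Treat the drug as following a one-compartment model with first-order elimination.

9.42 mg/L

C₀ per dose = Dose / Vd = 1110 / 119 = 9.328 mg/L
Fraction remaining after one interval: r = e^(−kτ) = e^(−0.01760 × 38.1) = 0.5114
Before dose 6, 5 doses have been given (aged 1τ, 2τ, 3τ, 4τ, 5τ).
C_trough = C₀ × (r + r² + … + r^5) = C₀ × r(1−r^5)/(1−r)
        = 9.328 × 0.5114 × (1 − 0.03498) / (1 − 0.5114) = 9.422 mg/L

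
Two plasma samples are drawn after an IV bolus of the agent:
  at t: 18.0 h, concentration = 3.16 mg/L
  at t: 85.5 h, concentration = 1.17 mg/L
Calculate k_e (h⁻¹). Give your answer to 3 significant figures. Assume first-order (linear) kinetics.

k = ln(C₁/C₂) / (t₂ − t₁) = ln(3.16/1.17) / (85.5 − 18.0)
  = 0.9936 / 67.50 = 0.01472 h⁻¹

0.0147 h⁻¹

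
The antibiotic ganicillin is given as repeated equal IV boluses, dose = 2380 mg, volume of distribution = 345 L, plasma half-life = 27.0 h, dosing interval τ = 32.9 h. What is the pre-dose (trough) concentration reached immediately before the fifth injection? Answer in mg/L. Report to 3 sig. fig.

5.02 mg/L

C₀ per dose = Dose / Vd = 2380 / 345 = 6.899 mg/L
k = ln2 / t½ = 0.693147 / 27.0 = 0.02567 h⁻¹
Fraction remaining after one interval: r = e^(−kτ) = e^(−0.02567 × 32.9) = 0.4298
Before dose 5, 4 doses have been given (aged 1τ, 2τ, 3τ, 4τ).
C_trough = C₀ × (r + r² + … + r^4) = C₀ × r(1−r^4)/(1−r)
        = 6.899 × 0.4298 × (1 − 0.03412) / (1 − 0.4298) = 5.023 mg/L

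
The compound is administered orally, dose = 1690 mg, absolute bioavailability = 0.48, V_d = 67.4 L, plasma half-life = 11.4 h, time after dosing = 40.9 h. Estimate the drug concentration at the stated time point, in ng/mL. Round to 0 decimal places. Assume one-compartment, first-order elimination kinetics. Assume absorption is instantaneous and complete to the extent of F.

1001 ng/mL

Amount reaching circulation = F × Dose = 0.48 × 1690 = 811.2 mg
C₀ = F·Dose / Vd = 811.2 / 67.4 = 12.04 mg/L
k = ln2 / t½ = 0.693147 / 11.4 = 0.06080 h⁻¹
C = C₀ · e^(−k·t) = 12.04 × e^(−0.06080 × 40.9)
  = 12.04 × 0.08318 = 1.001 mg/L
Convert: 1.001 mg/L × 1000 = 1001 ng/mL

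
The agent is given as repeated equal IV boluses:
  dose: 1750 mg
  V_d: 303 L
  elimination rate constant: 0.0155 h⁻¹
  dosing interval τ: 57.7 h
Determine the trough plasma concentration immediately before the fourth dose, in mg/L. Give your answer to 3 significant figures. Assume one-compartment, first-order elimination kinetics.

3.72 mg/L

C₀ per dose = Dose / Vd = 1750 / 303 = 5.776 mg/L
Fraction remaining after one interval: r = e^(−kτ) = e^(−0.01550 × 57.7) = 0.4089
Before dose 4, 3 doses have been given (aged 1τ, 2τ, 3τ).
C_trough = C₀ × (r + r² + … + r^3) = C₀ × r(1−r^3)/(1−r)
        = 5.776 × 0.4089 × (1 − 0.06837) / (1 − 0.4089) = 3.722 mg/L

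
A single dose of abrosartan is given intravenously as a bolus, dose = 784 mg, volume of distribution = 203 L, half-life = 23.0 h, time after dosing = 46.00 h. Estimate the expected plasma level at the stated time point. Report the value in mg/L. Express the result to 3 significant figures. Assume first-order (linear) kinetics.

C₀ = Dose / Vd = 784.0 / 203 = 3.862 mg/L
k = ln2 / t½ = 0.693147 / 23.0 = 0.03014 h⁻¹
t / t½ = 46.00 / 23.0 = 2 half-lives
C = C₀ × (1/2)^2 = 3.862 × 0.2500 = 0.9655 mg/L

0.966 mg/L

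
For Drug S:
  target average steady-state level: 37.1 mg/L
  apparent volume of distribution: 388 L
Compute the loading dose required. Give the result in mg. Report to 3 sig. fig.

LD = Css × Vd = 37.1 × 388 = 14390 mg

14400 mg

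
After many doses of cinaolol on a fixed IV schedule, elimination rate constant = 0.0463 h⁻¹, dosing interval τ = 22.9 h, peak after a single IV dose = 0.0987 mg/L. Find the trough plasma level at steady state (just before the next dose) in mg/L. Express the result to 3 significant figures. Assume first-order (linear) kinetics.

0.0523 mg/L

e^(−kτ) = e^(−0.04630 × 22.9) = 0.3464
Accumulation ratio R = 1 / (1 − e^(−kτ)) = 1 / (1 − 0.3464) = 1.530
Steady-state trough = C₀ × R × e^(−kτ) = 0.0987 × 1.530 × 0.3464 = 0.05231 mg/L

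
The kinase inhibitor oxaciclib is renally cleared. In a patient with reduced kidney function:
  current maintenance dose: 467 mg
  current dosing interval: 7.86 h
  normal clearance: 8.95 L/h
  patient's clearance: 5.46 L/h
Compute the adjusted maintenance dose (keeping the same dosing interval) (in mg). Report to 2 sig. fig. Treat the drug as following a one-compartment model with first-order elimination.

To keep the same average steady-state level, dosing rate must scale with clearance.
CL ratio = 5.46 / 8.95 = 0.6101
New dose (same interval) = 467 × 0.6101 = 284.9 mg

280 mg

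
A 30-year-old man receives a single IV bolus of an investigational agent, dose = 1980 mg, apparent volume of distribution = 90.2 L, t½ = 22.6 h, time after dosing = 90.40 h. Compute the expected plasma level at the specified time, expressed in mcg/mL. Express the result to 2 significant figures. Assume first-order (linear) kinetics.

C₀ = Dose / Vd = 1980 / 90.2 = 21.95 mg/L
k = ln2 / t½ = 0.693147 / 22.6 = 0.03067 h⁻¹
t / t½ = 90.40 / 22.6 = 4 half-lives
C = C₀ × (1/2)^4 = 21.95 × 0.06250 = 1.372 mg/L
(1.372 mg/L = 1.372 mcg/mL)

1.4 mcg/mL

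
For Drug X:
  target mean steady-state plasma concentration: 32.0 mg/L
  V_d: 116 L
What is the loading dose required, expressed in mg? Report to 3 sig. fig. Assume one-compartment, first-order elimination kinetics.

LD = Css × Vd = 32.0 × 116 = 3712 mg

3710 mg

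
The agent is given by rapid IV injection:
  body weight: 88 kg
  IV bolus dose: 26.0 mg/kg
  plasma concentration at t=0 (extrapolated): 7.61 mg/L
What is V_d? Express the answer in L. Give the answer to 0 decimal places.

Dose = 26.0 × 88 = 2288 mg
Vd = Dose / C₀ = 2288 / 7.61 = 300.7 L

301 L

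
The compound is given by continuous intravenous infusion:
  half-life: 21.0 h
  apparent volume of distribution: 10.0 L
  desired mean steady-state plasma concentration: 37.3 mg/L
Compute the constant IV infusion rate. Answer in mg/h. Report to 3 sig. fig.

12.3 mg/h

k = ln2 / t½ = 0.693147 / 21.0 = 0.03301 h⁻¹
CL = k × Vd = 0.03301 × 10.0 = 0.3301 L/h
At steady state, infusion rate R₀ = Css × CL = 37.3 × 0.3301 = 12.31 mg/h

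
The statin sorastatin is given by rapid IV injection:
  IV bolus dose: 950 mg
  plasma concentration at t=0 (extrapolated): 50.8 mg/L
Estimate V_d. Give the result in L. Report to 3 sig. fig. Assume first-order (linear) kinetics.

18.7 L

Vd = Dose / C₀ = 950.0 / 50.8 = 18.70 L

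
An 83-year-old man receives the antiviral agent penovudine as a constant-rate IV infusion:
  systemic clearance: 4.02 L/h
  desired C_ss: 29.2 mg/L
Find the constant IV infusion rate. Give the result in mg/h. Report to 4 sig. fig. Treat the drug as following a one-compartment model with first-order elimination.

117.4 mg/h

At steady state, infusion rate R₀ = Css × CL = 29.2 × 4.020 = 117.4 mg/h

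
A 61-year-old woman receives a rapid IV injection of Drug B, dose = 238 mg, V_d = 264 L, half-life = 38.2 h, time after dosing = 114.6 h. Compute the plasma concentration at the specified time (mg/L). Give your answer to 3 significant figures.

0.113 mg/L

C₀ = Dose / Vd = 238.0 / 264 = 0.9015 mg/L
k = ln2 / t½ = 0.693147 / 38.2 = 0.01815 h⁻¹
t / t½ = 114.6 / 38.2 = 3 half-lives
C = C₀ × (1/2)^3 = 0.9015 × 0.1250 = 0.1127 mg/L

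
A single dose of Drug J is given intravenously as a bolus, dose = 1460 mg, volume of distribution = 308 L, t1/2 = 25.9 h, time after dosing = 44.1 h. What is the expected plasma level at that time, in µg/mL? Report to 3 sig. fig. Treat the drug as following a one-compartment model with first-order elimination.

1.46 µg/mL

C₀ = Dose / Vd = 1460 / 308 = 4.740 mg/L
k = ln2 / t½ = 0.693147 / 25.9 = 0.02676 h⁻¹
C = C₀ · e^(−k·t) = 4.740 × e^(−0.02676 × 44.1)
  = 4.740 × 0.3072 = 1.456 mg/L
(1.456 mg/L = 1.456 µg/mL)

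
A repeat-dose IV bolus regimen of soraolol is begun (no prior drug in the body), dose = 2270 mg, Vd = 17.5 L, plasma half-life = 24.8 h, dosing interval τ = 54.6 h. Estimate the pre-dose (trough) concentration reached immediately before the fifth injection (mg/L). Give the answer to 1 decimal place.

36.0 mg/L

C₀ per dose = Dose / Vd = 2270 / 17.5 = 129.7 mg/L
k = ln2 / t½ = 0.693147 / 24.8 = 0.02795 h⁻¹
Fraction remaining after one interval: r = e^(−kτ) = e^(−0.02795 × 54.6) = 0.2174
Before dose 5, 4 doses have been given (aged 1τ, 2τ, 3τ, 4τ).
C_trough = C₀ × (r + r² + … + r^4) = C₀ × r(1−r^4)/(1−r)
        = 129.7 × 0.2174 × (1 − 0.002234) / (1 − 0.2174) = 35.95 mg/L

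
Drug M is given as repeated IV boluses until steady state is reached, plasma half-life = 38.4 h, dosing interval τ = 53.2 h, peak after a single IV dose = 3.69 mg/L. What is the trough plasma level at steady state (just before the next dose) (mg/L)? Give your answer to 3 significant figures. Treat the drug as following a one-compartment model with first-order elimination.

2.29 mg/L

k = ln2 / t½ = 0.693147 / 38.4 = 0.01805 h⁻¹
e^(−kτ) = e^(−0.01805 × 53.2) = 0.3828
Accumulation ratio R = 1 / (1 − e^(−kτ)) = 1 / (1 − 0.3828) = 1.620
Steady-state trough = C₀ × R × e^(−kτ) = 3.69 × 1.620 × 0.3828 = 2.288 mg/L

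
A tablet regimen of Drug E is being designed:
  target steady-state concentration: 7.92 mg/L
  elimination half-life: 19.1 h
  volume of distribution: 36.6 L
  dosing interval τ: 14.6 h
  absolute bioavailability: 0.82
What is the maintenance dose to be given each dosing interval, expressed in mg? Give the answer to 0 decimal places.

187 mg

k = ln2 / t½ = 0.693147 / 19.1 = 0.03629 h⁻¹
CL = k × Vd = 0.03629 × 36.6 = 1.328 L/h
At steady state, F × (Dose/τ) = Css × CL.
Dose = Css × CL × τ / F = 7.92 × 1.328 × 14.6 / 0.82 = 187.3 mg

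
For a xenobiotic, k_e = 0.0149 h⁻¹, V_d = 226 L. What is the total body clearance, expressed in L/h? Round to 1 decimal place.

CL = k × Vd = 0.0149 × 226 = 3.367 L/h

3.4 L/h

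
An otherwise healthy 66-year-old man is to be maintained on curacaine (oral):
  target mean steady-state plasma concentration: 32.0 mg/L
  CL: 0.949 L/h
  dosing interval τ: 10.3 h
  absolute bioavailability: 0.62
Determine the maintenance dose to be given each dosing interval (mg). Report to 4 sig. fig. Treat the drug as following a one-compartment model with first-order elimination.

At steady state, F × (Dose/τ) = Css × CL.
Dose = Css × CL × τ / F = 32.0 × 0.9490 × 10.3 / 0.62 = 504.5 mg

504.5 mg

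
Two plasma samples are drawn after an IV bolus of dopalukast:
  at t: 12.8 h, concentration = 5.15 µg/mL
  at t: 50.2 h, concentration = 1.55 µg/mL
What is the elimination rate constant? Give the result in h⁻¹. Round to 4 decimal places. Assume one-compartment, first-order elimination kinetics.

k = ln(C₁/C₂) / (t₂ − t₁) = ln(5.15/1.55) / (50.2 − 12.8)
  = 1.201 / 37.40 = 0.03211 h⁻¹

0.0321 h⁻¹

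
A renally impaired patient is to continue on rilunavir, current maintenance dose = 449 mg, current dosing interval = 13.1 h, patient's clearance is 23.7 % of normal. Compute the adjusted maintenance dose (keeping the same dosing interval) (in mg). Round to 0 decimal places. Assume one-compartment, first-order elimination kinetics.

106 mg

To keep the same average steady-state level, dosing rate must scale with clearance.
CL ratio = 23.7 / 100 = 0.2370
New dose (same interval) = 449 × 0.2370 = 106.4 mg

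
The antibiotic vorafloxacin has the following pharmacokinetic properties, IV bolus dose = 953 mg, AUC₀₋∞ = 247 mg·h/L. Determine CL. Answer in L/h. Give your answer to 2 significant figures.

3.9 L/h

CL = Dose / AUC = 953 / 247 = 3.858 L/h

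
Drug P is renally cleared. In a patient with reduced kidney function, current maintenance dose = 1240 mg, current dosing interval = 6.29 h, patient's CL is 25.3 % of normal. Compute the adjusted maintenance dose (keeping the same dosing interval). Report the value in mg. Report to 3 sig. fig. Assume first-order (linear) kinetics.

To keep the same average steady-state level, dosing rate must scale with clearance.
CL ratio = 25.3 / 100 = 0.2530
New dose (same interval) = 1240 × 0.2530 = 313.7 mg

314 mg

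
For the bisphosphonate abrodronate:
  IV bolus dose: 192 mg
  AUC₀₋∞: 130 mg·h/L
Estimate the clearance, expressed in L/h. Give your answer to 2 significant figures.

CL = Dose / AUC = 192 / 130 = 1.477 L/h

1.5 L/h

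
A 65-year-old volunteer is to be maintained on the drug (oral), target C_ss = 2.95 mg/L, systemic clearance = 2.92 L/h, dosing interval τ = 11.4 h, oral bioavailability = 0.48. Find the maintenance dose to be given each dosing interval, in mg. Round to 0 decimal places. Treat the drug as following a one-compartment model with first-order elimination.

At steady state, F × (Dose/τ) = Css × CL.
Dose = Css × CL × τ / F = 2.95 × 2.920 × 11.4 / 0.48 = 204.6 mg

205 mg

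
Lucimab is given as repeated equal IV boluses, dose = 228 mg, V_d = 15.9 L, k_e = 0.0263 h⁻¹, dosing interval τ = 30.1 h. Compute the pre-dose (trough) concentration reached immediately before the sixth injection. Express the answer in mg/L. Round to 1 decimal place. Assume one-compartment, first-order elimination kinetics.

11.7 mg/L

C₀ per dose = Dose / Vd = 228 / 15.9 = 14.34 mg/L
Fraction remaining after one interval: r = e^(−kτ) = e^(−0.02630 × 30.1) = 0.4531
Before dose 6, 5 doses have been given (aged 1τ, 2τ, 3τ, 4τ, 5τ).
C_trough = C₀ × (r + r² + … + r^5) = C₀ × r(1−r^5)/(1−r)
        = 14.34 × 0.4531 × (1 − 0.01910) / (1 − 0.4531) = 11.65 mg/L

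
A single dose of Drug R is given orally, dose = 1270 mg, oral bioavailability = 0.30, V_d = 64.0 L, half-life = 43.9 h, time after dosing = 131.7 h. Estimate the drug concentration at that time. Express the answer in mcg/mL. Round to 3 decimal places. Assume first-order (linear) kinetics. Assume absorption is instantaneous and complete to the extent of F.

Amount reaching circulation = F × Dose = 0.30 × 1270 = 381.0 mg
C₀ = F·Dose / Vd = 381.0 / 64.0 = 5.953 mg/L
k = ln2 / t½ = 0.693147 / 43.9 = 0.01579 h⁻¹
t / t½ = 131.7 / 43.9 = 3 half-lives
C = C₀ × (1/2)^3 = 5.953 × 0.1250 = 0.7441 mg/L
(0.7441 mg/L = 0.7441 mcg/mL)

0.744 mcg/mL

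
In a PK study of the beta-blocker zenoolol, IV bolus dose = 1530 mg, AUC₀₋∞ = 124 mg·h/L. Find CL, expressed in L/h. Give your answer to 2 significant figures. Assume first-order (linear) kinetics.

CL = Dose / AUC = 1530 / 124 = 12.34 L/h

12 L/h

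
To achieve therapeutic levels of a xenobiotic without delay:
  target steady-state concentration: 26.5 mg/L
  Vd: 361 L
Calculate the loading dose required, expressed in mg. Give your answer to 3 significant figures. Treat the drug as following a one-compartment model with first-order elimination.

9570 mg

LD = Css × Vd = 26.5 × 361 = 9567 mg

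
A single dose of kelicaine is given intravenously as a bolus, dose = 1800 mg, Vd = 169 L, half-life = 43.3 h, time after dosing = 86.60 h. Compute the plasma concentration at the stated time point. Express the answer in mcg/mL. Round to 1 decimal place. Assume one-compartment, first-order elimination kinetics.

2.7 mcg/mL

C₀ = Dose / Vd = 1800 / 169 = 10.65 mg/L
k = ln2 / t½ = 0.693147 / 43.3 = 0.01601 h⁻¹
t / t½ = 86.60 / 43.3 = 2 half-lives
C = C₀ × (1/2)^2 = 10.65 × 0.2500 = 2.663 mg/L
(2.663 mg/L = 2.663 mcg/mL)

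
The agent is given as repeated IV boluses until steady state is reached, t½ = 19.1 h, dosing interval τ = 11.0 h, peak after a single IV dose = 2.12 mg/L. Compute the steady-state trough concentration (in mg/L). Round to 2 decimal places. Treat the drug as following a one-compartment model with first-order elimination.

k = ln2 / t½ = 0.693147 / 19.1 = 0.03629 h⁻¹
e^(−kτ) = e^(−0.03629 × 11.0) = 0.6709
Accumulation ratio R = 1 / (1 − e^(−kτ)) = 1 / (1 − 0.6709) = 3.039
Steady-state trough = C₀ × R × e^(−kτ) = 2.12 × 3.039 × 0.6709 = 4.322 mg/L

4.32 mg/L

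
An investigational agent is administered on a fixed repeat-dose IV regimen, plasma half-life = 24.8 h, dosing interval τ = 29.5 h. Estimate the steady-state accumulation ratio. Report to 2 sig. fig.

k = ln2 / t½ = 0.693147 / 24.8 = 0.02795 h⁻¹
e^(−kτ) = e^(−0.02795 × 29.5) = 0.4384
Accumulation ratio R = 1 / (1 − e^(−kτ)) = 1 / (1 − 0.4384) = 1.781

1.8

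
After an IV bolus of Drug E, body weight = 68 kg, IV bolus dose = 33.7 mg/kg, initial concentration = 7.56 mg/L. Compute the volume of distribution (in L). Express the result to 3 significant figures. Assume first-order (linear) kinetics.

Dose = 33.7 × 68 = 2292 mg
Vd = Dose / C₀ = 2292 / 7.56 = 303.2 L

303 L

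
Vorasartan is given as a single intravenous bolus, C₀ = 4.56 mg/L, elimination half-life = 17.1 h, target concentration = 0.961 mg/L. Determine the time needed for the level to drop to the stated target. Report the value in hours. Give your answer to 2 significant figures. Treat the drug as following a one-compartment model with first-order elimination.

k = ln2 / t½ = 0.693147 / 17.1 = 0.04053 h⁻¹
t = ln(C₀ / C) / k = ln(4.560 / 0.961) / 0.04053
  = ln(4.745) / 0.04053 = 1.557 / 0.04053 = 38.42 h

38 h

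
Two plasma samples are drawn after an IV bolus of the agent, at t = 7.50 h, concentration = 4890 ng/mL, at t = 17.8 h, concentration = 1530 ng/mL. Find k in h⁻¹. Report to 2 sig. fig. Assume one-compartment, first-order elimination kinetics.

0.11 h⁻¹

k = ln(C₁/C₂) / (t₂ − t₁) = ln(4890/1530) / (17.8 − 7.50)
  = 1.162 / 10.30 = 0.1128 h⁻¹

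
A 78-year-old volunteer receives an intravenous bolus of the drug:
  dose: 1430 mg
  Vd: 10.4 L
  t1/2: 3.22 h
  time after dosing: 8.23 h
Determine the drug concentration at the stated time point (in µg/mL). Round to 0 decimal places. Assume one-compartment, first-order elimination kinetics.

C₀ = Dose / Vd = 1430 / 10.4 = 137.5 mg/L
k = ln2 / t½ = 0.693147 / 3.22 = 0.2153 h⁻¹
C = C₀ · e^(−k·t) = 137.5 × e^(−0.2153 × 8.23)
  = 137.5 × 0.1700 = 23.38 mg/L
(23.38 mg/L = 23.38 µg/mL)

23 µg/mL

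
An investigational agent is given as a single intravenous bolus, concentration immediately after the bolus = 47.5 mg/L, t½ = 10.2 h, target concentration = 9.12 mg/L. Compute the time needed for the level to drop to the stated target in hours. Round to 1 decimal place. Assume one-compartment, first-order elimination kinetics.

k = ln2 / t½ = 0.693147 / 10.2 = 0.06796 h⁻¹
t = ln(C₀ / C) / k = ln(47.50 / 9.12) / 0.06796
  = ln(5.208) / 0.06796 = 1.650 / 0.06796 = 24.28 h

24.3 h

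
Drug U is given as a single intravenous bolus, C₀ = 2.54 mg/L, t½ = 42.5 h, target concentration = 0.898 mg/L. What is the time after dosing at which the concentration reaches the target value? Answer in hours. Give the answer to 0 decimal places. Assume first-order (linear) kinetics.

k = ln2 / t½ = 0.693147 / 42.5 = 0.01631 h⁻¹
t = ln(C₀ / C) / k = ln(2.540 / 0.898) / 0.01631
  = ln(2.829) / 0.01631 = 1.040 / 0.01631 = 63.76 h

64 h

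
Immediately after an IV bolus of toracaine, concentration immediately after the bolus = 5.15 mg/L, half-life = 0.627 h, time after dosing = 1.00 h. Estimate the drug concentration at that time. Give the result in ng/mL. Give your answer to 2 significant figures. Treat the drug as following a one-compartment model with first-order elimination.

1700 ng/mL

k = ln2 / t½ = 0.693147 / 0.627 = 1.105 h⁻¹
C = C₀ · e^(−k·t) = 5.150 × e^(−1.105 × 1.00)
  = 5.150 × 0.3312 = 1.706 mg/L
Convert: 1.706 mg/L × 1000 = 1706 ng/mL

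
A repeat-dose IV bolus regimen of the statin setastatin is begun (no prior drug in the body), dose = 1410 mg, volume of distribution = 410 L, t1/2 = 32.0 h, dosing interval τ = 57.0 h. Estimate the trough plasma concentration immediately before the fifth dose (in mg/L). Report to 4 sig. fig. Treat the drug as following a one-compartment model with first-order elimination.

C₀ per dose = Dose / Vd = 1410 / 410 = 3.439 mg/L
k = ln2 / t½ = 0.693147 / 32.0 = 0.02166 h⁻¹
Fraction remaining after one interval: r = e^(−kτ) = e^(−0.02166 × 57.0) = 0.2909
Before dose 5, 4 doses have been given (aged 1τ, 2τ, 3τ, 4τ).
C_trough = C₀ × (r + r² + … + r^4) = C₀ × r(1−r^4)/(1−r)
        = 3.439 × 0.2909 × (1 − 0.007161) / (1 − 0.2909) = 1.401 mg/L

1.401 mg/L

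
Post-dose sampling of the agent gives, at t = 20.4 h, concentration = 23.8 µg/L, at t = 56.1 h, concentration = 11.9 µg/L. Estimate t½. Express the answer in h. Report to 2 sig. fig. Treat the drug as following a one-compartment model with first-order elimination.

36 h

k = ln(C₁/C₂) / (t₂ − t₁) = ln(23.8/11.9) / (56.1 − 20.4)
  = 0.6931 / 35.70 = 0.01941 h⁻¹
t½ = ln2 / k = 0.693147 / 0.01941 = 35.71 h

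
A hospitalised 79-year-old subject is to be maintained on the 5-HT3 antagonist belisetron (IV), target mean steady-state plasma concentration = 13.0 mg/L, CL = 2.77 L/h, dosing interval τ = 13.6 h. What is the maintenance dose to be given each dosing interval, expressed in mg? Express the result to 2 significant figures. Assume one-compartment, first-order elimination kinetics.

490 mg

At steady state, Dose/τ = Css × CL.
Dose = Css × CL × τ = 13.0 × 2.770 × 13.6 = 489.7 mg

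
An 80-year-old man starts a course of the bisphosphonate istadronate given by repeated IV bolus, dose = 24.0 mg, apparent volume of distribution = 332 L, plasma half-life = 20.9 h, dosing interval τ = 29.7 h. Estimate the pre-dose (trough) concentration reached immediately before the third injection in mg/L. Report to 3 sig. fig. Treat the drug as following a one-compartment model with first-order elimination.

C₀ per dose = Dose / Vd = 24.0 / 332 = 0.07229 mg/L
k = ln2 / t½ = 0.693147 / 20.9 = 0.03316 h⁻¹
Fraction remaining after one interval: r = e^(−kτ) = e^(−0.03316 × 29.7) = 0.3735
Before dose 3, 2 doses have been given (aged 1τ, 2τ).
C_trough = C₀ × (r + r²) = 0.07229 × (0.3735 + 0.1395) = 0.03708 mg/L

0.0371 mg/L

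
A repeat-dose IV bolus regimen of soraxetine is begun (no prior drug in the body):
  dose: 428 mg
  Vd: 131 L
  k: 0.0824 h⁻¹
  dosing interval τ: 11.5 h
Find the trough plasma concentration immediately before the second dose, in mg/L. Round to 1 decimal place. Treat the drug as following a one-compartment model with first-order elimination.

1.3 mg/L

C₀ per dose = Dose / Vd = 428 / 131 = 3.267 mg/L
Fraction remaining after one interval: r = e^(−kτ) = e^(−0.08240 × 11.5) = 0.3877
Before dose 2, 1 dose has been given (aged 1τ).
C_trough = C₀ × r = 3.267 × 0.3877 = 1.267 mg/L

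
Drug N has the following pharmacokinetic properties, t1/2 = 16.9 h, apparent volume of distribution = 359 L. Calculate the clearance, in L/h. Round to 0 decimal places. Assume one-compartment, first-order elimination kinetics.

15 L/h

k = ln2 / t½ = 0.693147 / 16.9 = 0.04101 h⁻¹
CL = k × Vd = 0.04101 × 359 = 14.72 L/h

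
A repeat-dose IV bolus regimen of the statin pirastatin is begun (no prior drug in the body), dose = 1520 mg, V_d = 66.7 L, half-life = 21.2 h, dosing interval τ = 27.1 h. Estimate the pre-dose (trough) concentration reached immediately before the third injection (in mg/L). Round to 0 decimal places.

C₀ per dose = Dose / Vd = 1520 / 66.7 = 22.79 mg/L
k = ln2 / t½ = 0.693147 / 21.2 = 0.03270 h⁻¹
Fraction remaining after one interval: r = e^(−kτ) = e^(−0.03270 × 27.1) = 0.4122
Before dose 3, 2 doses have been given (aged 1τ, 2τ).
C_trough = C₀ × (r + r²) = 22.79 × (0.4122 + 0.1699) = 13.27 mg/L

13 mg/L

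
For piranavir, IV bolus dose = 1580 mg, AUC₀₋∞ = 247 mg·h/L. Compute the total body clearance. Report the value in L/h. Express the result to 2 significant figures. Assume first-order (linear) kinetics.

CL = Dose / AUC = 1580 / 247 = 6.397 L/h

6.4 L/h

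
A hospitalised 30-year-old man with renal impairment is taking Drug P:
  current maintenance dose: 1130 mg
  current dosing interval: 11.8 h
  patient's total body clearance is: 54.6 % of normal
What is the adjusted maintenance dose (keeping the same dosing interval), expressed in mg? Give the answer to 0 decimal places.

To keep the same average steady-state level, dosing rate must scale with clearance.
CL ratio = 54.6 / 100 = 0.5460
New dose (same interval) = 1130 × 0.5460 = 617.0 mg

617 mg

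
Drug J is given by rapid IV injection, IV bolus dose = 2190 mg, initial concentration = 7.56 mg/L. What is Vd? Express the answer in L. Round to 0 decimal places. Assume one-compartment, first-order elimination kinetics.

290 L

Vd = Dose / C₀ = 2190 / 7.56 = 289.7 L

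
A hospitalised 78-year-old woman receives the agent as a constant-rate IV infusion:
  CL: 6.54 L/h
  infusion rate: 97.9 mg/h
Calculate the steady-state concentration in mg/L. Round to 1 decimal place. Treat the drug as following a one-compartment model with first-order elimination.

15.0 mg/L

At steady state Css = R₀ / CL = 97.9 / 6.540 = 14.97 mg/L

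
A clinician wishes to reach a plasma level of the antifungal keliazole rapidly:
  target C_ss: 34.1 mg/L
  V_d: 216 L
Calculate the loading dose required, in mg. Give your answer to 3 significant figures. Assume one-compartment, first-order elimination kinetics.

7370 mg

LD = Css × Vd = 34.1 × 216 = 7366 mg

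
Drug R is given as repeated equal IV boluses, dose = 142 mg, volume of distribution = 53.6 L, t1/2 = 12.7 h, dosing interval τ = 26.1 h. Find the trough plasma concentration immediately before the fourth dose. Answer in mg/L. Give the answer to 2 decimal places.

0.83 mg/L

C₀ per dose = Dose / Vd = 142 / 53.6 = 2.649 mg/L
k = ln2 / t½ = 0.693147 / 12.7 = 0.05458 h⁻¹
Fraction remaining after one interval: r = e^(−kτ) = e^(−0.05458 × 26.1) = 0.2406
Before dose 4, 3 doses have been given (aged 1τ, 2τ, 3τ).
C_trough = C₀ × (r + r² + … + r^3) = C₀ × r(1−r^3)/(1−r)
        = 2.649 × 0.2406 × (1 − 0.01393) / (1 − 0.2406) = 0.8276 mg/L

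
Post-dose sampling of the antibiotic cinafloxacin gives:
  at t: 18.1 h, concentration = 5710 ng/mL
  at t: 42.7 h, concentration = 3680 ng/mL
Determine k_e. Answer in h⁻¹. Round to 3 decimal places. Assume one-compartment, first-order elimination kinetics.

k = ln(C₁/C₂) / (t₂ − t₁) = ln(5710/3680) / (42.7 − 18.1)
  = 0.4393 / 24.60 = 0.01786 h⁻¹

0.018 h⁻¹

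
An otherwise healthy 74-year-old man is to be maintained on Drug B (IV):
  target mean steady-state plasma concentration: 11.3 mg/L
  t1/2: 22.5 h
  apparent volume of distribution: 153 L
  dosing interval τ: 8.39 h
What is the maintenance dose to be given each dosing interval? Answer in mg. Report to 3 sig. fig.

k = ln2 / t½ = 0.693147 / 22.5 = 0.03081 h⁻¹
CL = k × Vd = 0.03081 × 153 = 4.714 L/h
At steady state, Dose/τ = Css × CL.
Dose = Css × CL × τ = 11.3 × 4.714 × 8.39 = 446.9 mg

447 mg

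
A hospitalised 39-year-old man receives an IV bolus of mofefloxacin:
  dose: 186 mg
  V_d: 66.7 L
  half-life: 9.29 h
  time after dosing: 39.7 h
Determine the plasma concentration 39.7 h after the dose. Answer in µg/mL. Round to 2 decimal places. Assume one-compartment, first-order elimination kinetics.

C₀ = Dose / Vd = 186.0 / 66.7 = 2.789 mg/L
k = ln2 / t½ = 0.693147 / 9.29 = 0.07461 h⁻¹
C = C₀ · e^(−k·t) = 2.789 × e^(−0.07461 × 39.7)
  = 2.789 × 0.05171 = 0.1442 mg/L
(0.1442 mg/L = 0.1442 µg/mL)

0.14 µg/mL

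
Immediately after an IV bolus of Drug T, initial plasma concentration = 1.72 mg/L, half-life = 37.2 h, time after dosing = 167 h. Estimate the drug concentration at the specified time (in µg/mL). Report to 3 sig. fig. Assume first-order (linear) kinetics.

0.0766 µg/mL

k = ln2 / t½ = 0.693147 / 37.2 = 0.01863 h⁻¹
C = C₀ · e^(−k·t) = 1.720 × e^(−0.01863 × 167)
  = 1.720 × 0.04455 = 0.07663 mg/L
(0.07663 mg/L = 0.07663 µg/mL)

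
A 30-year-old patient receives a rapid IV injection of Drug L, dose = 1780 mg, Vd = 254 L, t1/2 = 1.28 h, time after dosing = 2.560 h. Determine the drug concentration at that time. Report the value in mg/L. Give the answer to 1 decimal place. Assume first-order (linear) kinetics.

1.8 mg/L

C₀ = Dose / Vd = 1780 / 254 = 7.008 mg/L
k = ln2 / t½ = 0.693147 / 1.28 = 0.5415 h⁻¹
t / t½ = 2.560 / 1.28 = 2 half-lives
C = C₀ × (1/2)^2 = 7.008 × 0.2500 = 1.752 mg/L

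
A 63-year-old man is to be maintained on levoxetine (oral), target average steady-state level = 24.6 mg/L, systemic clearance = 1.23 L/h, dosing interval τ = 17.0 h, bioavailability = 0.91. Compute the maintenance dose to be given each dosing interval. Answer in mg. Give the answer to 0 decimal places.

At steady state, F × (Dose/τ) = Css × CL.
Dose = Css × CL × τ / F = 24.6 × 1.230 × 17.0 / 0.91 = 565.3 mg

565 mg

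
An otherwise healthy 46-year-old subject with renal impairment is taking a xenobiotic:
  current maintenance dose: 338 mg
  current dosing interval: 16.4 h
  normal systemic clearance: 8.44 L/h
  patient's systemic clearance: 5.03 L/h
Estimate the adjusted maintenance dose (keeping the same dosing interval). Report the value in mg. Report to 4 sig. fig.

To keep the same average steady-state level, dosing rate must scale with clearance.
CL ratio = 5.03 / 8.44 = 0.5960
New dose (same interval) = 338 × 0.5960 = 201.4 mg

201.4 mg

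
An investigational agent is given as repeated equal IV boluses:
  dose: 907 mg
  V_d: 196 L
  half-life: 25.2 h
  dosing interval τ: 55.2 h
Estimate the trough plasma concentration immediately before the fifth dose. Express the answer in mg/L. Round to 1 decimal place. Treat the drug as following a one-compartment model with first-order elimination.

C₀ per dose = Dose / Vd = 907 / 196 = 4.628 mg/L
k = ln2 / t½ = 0.693147 / 25.2 = 0.02751 h⁻¹
Fraction remaining after one interval: r = e^(−kτ) = e^(−0.02751 × 55.2) = 0.2190
Before dose 5, 4 doses have been given (aged 1τ, 2τ, 3τ, 4τ).
C_trough = C₀ × (r + r² + … + r^4) = C₀ × r(1−r^4)/(1−r)
        = 4.628 × 0.2190 × (1 − 0.002300) / (1 − 0.2190) = 1.295 mg/L

1.3 mg/L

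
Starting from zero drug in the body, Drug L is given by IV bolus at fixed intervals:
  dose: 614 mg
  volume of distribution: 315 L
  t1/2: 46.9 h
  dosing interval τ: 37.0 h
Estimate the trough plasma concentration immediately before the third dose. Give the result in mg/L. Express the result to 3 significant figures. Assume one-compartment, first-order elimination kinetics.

1.78 mg/L

C₀ per dose = Dose / Vd = 614 / 315 = 1.949 mg/L
k = ln2 / t½ = 0.693147 / 46.9 = 0.01478 h⁻¹
Fraction remaining after one interval: r = e^(−kτ) = e^(−0.01478 × 37.0) = 0.5788
Before dose 3, 2 doses have been given (aged 1τ, 2τ).
C_trough = C₀ × (r + r²) = 1.949 × (0.5788 + 0.3350) = 1.781 mg/L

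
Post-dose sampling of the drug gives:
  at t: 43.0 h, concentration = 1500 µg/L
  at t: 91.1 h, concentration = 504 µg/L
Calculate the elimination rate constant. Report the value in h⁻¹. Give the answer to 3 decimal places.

0.023 h⁻¹

k = ln(C₁/C₂) / (t₂ − t₁) = ln(1500/504) / (91.1 − 43.0)
  = 1.091 / 48.10 = 0.02268 h⁻¹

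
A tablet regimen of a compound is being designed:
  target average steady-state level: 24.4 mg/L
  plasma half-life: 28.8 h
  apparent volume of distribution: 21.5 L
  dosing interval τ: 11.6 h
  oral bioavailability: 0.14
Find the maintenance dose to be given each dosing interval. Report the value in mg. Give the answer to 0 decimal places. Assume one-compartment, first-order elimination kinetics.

1046 mg

k = ln2 / t½ = 0.693147 / 28.8 = 0.02407 h⁻¹
CL = k × Vd = 0.02407 × 21.5 = 0.5175 L/h
At steady state, F × (Dose/τ) = Css × CL.
Dose = Css × CL × τ / F = 24.4 × 0.5175 × 11.6 / 0.14 = 1046 mg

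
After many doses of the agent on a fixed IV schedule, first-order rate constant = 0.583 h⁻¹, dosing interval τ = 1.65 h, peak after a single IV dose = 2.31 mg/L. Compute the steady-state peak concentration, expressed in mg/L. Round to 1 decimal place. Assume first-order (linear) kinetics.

3.7 mg/L

e^(−kτ) = e^(−0.5830 × 1.65) = 0.3821
Accumulation ratio R = 1 / (1 − e^(−kτ)) = 1 / (1 − 0.3821) = 1.618
Steady-state peak = C₀ × R = 2.31 × 1.618 = 3.738 mg/L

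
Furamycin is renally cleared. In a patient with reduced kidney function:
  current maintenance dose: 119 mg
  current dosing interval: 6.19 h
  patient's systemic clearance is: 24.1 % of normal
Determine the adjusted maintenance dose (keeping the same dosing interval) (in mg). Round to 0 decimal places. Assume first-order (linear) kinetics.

To keep the same average steady-state level, dosing rate must scale with clearance.
CL ratio = 24.1 / 100 = 0.2410
New dose (same interval) = 119 × 0.2410 = 28.68 mg

29 mg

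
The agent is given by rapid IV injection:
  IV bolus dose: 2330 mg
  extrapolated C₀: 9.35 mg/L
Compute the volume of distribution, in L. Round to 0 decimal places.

249 L

Vd = Dose / C₀ = 2330 / 9.35 = 249.2 L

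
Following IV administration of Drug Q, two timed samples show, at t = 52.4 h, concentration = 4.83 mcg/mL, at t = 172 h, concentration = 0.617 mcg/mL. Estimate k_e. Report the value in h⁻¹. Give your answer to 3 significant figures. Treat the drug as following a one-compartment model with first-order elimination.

k = ln(C₁/C₂) / (t₂ − t₁) = ln(4.83/0.617) / (172 − 52.4)
  = 2.058 / 119.6 = 0.01721 h⁻¹

0.0172 h⁻¹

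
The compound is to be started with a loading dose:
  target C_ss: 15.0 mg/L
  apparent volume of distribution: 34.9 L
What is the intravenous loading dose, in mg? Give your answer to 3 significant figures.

LD = Css × Vd = 15.0 × 34.9 = 523.5 mg

524 mg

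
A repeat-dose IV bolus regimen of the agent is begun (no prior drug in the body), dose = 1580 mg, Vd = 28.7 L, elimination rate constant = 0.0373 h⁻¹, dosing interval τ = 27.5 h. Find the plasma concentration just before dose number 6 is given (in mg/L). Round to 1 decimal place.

C₀ per dose = Dose / Vd = 1580 / 28.7 = 55.05 mg/L
Fraction remaining after one interval: r = e^(−kτ) = e^(−0.03730 × 27.5) = 0.3585
Before dose 6, 5 doses have been given (aged 1τ, 2τ, 3τ, 4τ, 5τ).
C_trough = C₀ × (r + r² + … + r^5) = C₀ × r(1−r^5)/(1−r)
        = 55.05 × 0.3585 × (1 − 0.005922) / (1 − 0.3585) = 30.58 mg/L

30.6 mg/L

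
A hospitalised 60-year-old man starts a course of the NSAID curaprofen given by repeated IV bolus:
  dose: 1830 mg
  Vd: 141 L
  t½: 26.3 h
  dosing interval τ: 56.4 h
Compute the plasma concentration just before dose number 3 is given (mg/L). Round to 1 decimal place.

C₀ per dose = Dose / Vd = 1830 / 141 = 12.98 mg/L
k = ln2 / t½ = 0.693147 / 26.3 = 0.02636 h⁻¹
Fraction remaining after one interval: r = e^(−kτ) = e^(−0.02636 × 56.4) = 0.2261
Before dose 3, 2 doses have been given (aged 1τ, 2τ).
C_trough = C₀ × (r + r²) = 12.98 × (0.2261 + 0.05112) = 3.598 mg/L

3.6 mg/L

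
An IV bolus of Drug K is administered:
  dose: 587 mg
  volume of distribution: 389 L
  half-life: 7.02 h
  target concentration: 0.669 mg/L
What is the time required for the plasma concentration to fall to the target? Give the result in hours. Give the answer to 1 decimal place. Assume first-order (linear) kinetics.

8.2 h

C₀ = Dose / Vd = 587.0 / 389 = 1.509 mg/L
k = ln2 / t½ = 0.693147 / 7.02 = 0.09874 h⁻¹
t = ln(C₀ / C) / k = ln(1.509 / 0.669) / 0.09874
  = ln(2.256) / 0.09874 = 0.8136 / 0.09874 = 8.240 h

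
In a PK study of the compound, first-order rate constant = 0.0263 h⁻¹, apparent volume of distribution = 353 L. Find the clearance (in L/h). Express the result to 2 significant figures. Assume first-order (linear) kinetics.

CL = k × Vd = 0.0263 × 353 = 9.284 L/h

9.3 L/h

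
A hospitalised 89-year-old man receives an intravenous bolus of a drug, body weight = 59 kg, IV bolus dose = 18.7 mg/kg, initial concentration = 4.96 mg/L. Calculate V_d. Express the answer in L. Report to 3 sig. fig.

222 L

Dose = 18.7 × 59 = 1103 mg
Vd = Dose / C₀ = 1103 / 4.96 = 222.4 L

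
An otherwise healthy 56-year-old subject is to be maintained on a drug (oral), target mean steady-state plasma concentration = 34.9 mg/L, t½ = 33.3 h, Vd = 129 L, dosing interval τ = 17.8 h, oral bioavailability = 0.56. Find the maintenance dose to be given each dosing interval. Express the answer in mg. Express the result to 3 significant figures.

2980 mg

k = ln2 / t½ = 0.693147 / 33.3 = 0.02082 h⁻¹
CL = k × Vd = 0.02082 × 129 = 2.686 L/h
At steady state, F × (Dose/τ) = Css × CL.
Dose = Css × CL × τ / F = 34.9 × 2.686 × 17.8 / 0.56 = 2980 mg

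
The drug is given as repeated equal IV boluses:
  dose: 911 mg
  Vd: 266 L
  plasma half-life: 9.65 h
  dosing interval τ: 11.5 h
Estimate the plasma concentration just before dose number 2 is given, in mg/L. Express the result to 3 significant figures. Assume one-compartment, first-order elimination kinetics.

C₀ per dose = Dose / Vd = 911 / 266 = 3.425 mg/L
k = ln2 / t½ = 0.693147 / 9.65 = 0.07183 h⁻¹
Fraction remaining after one interval: r = e^(−kτ) = e^(−0.07183 × 11.5) = 0.4378
Before dose 2, 1 dose has been given (aged 1τ).
C_trough = C₀ × r = 3.425 × 0.4378 = 1.499 mg/L

1.50 mg/L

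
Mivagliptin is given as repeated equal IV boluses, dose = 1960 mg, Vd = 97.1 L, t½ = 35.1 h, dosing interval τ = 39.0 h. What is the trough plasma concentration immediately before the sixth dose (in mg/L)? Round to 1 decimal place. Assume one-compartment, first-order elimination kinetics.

17.0 mg/L

C₀ per dose = Dose / Vd = 1960 / 97.1 = 20.19 mg/L
k = ln2 / t½ = 0.693147 / 35.1 = 0.01975 h⁻¹
Fraction remaining after one interval: r = e^(−kτ) = e^(−0.01975 × 39.0) = 0.4629
Before dose 6, 5 doses have been given (aged 1τ, 2τ, 3τ, 4τ, 5τ).
C_trough = C₀ × (r + r² + … + r^5) = C₀ × r(1−r^5)/(1−r)
        = 20.19 × 0.4629 × (1 − 0.02125) / (1 − 0.4629) = 17.03 mg/L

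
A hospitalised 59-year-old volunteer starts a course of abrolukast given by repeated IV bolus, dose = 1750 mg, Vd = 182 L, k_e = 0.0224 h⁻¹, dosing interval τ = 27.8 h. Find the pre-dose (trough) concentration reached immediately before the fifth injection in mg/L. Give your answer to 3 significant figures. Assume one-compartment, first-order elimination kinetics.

C₀ per dose = Dose / Vd = 1750 / 182 = 9.615 mg/L
Fraction remaining after one interval: r = e^(−kτ) = e^(−0.02240 × 27.8) = 0.5365
Before dose 5, 4 doses have been given (aged 1τ, 2τ, 3τ, 4τ).
C_trough = C₀ × (r + r² + … + r^4) = C₀ × r(1−r^4)/(1−r)
        = 9.615 × 0.5365 × (1 − 0.08285) / (1 − 0.5365) = 10.21 mg/L

10.2 mg/L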